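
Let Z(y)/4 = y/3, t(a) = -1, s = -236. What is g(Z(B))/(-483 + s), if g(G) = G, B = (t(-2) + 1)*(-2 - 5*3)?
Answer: 0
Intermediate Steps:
B = 0 (B = (-1 + 1)*(-2 - 5*3) = 0*(-2 - 15) = 0*(-17) = 0)
Z(y) = 4*y/3 (Z(y) = 4*(y/3) = 4*y/3)
g(Z(B))/(-483 + s) = ((4/3)*0)/(-483 - 236) = 0/(-719) = 0*(-1/719) = 0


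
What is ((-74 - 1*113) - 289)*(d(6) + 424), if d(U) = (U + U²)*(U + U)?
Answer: -441728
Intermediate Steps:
d(U) = 2*U*(U + U²) (d(U) = (U + U²)*(2*U) = 2*U*(U + U²))
((-74 - 1*113) - 289)*(d(6) + 424) = ((-74 - 1*113) - 289)*(2*6²*(1 + 6) + 424) = ((-74 - 113) - 289)*(2*36*7 + 424) = (-187 - 289)*(504 + 424) = -476*928 = -441728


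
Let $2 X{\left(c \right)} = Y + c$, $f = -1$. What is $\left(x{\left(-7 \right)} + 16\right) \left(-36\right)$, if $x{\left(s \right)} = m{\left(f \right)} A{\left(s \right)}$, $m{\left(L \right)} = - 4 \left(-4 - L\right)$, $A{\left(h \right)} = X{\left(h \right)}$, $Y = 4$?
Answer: $72$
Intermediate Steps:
$X{\left(c \right)} = 2 + \frac{c}{2}$ ($X{\left(c \right)} = \frac{4 + c}{2} = 2 + \frac{c}{2}$)
$A{\left(h \right)} = 2 + \frac{h}{2}$
$m{\left(L \right)} = 16 + 4 L$
$x{\left(s \right)} = 24 + 6 s$ ($x{\left(s \right)} = \left(16 + 4 \left(-1\right)\right) \left(2 + \frac{s}{2}\right) = \left(16 - 4\right) \left(2 + \frac{s}{2}\right) = 12 \left(2 + \frac{s}{2}\right) = 24 + 6 s$)
$\left(x{\left(-7 \right)} + 16\right) \left(-36\right) = \left(\left(24 + 6 \left(-7\right)\right) + 16\right) \left(-36\right) = \left(\left(24 - 42\right) + 16\right) \left(-36\right) = \left(-18 + 16\right) \left(-36\right) = \left(-2\right) \left(-36\right) = 72$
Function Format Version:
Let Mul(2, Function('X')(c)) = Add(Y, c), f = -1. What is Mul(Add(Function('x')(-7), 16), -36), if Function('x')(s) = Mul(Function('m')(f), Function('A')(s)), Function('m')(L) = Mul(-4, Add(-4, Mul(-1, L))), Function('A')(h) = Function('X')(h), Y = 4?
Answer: 72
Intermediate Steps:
Function('X')(c) = Add(2, Mul(Rational(1, 2), c)) (Function('X')(c) = Mul(Rational(1, 2), Add(4, c)) = Add(2, Mul(Rational(1, 2), c)))
Function('A')(h) = Add(2, Mul(Rational(1, 2), h))
Function('m')(L) = Add(16, Mul(4, L))
Function('x')(s) = Add(24, Mul(6, s)) (Function('x')(s) = Mul(Add(16, Mul(4, -1)), Add(2, Mul(Rational(1, 2), s))) = Mul(Add(16, -4), Add(2, Mul(Rational(1, 2), s))) = Mul(12, Add(2, Mul(Rational(1, 2), s))) = Add(24, Mul(6, s)))
Mul(Add(Function('x')(-7), 16), -36) = Mul(Add(Add(24, Mul(6, -7)), 16), -36) = Mul(Add(Add(24, -42), 16), -36) = Mul(Add(-18, 16), -36) = Mul(-2, -36) = 72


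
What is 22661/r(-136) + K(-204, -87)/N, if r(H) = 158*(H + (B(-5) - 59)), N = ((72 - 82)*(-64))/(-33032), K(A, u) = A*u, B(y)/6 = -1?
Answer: -290909429477/317580 ≈ -9.1602e+5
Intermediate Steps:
B(y) = -6 (B(y) = 6*(-1) = -6)
N = -80/4129 (N = -10*(-64)*(-1/33032) = 640*(-1/33032) = -80/4129 ≈ -0.019375)
r(H) = -10270 + 158*H (r(H) = 158*(H + (-6 - 59)) = 158*(H - 65) = 158*(-65 + H) = -10270 + 158*H)
22661/r(-136) + K(-204, -87)/N = 22661/(-10270 + 158*(-136)) + (-204*(-87))/(-80/4129) = 22661/(-10270 - 21488) + 17748*(-4129/80) = 22661/(-31758) - 18320373/20 = 22661*(-1/31758) - 18320373/20 = -22661/31758 - 18320373/20 = -290909429477/317580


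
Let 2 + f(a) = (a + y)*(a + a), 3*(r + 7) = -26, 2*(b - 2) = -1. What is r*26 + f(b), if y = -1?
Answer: -2447/6 ≈ -407.83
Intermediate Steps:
b = 3/2 (b = 2 + (½)*(-1) = 2 - ½ = 3/2 ≈ 1.5000)
r = -47/3 (r = -7 + (⅓)*(-26) = -7 - 26/3 = -47/3 ≈ -15.667)
f(a) = -2 + 2*a*(-1 + a) (f(a) = -2 + (a - 1)*(a + a) = -2 + (-1 + a)*(2*a) = -2 + 2*a*(-1 + a))
r*26 + f(b) = -47/3*26 + (-2 - 2*3/2 + 2*(3/2)²) = -1222/3 + (-2 - 3 + 2*(9/4)) = -1222/3 + (-2 - 3 + 9/2) = -1222/3 - ½ = -2447/6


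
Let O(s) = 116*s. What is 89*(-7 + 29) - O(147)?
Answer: -15094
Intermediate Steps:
89*(-7 + 29) - O(147) = 89*(-7 + 29) - 116*147 = 89*22 - 1*17052 = 1958 - 17052 = -15094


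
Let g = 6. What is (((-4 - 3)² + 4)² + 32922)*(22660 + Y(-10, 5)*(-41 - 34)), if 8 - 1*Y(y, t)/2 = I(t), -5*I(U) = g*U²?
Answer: 605997760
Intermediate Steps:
I(U) = -6*U²/5
Y(y, t) = 16 + 12*t²/5 (Y(y, t) = 16 - (-12)*t²/5 = 16 + 12*t²/5)
(((-4 - 3)² + 4)² + 32922)*(22660 + Y(-10, 5)*(-41 - 34)) = (((-4 - 3)² + 4)² + 32922)*(22660 + (16 + (12/5)*5²)*(-41 - 34)) = (((-7)² + 4)² + 32922)*(22660 + (16 + (12/5)*25)*(-75)) = ((49 + 4)² + 32922)*(22660 + (16 + 60)*(-75)) = (53² + 32922)*(22660 + 76*(-75)) = (2809 + 32922)*(22660 - 5700) = 35731*16960 = 605997760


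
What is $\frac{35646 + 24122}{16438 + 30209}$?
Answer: $\frac{59768}{46647} \approx 1.2813$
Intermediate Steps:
$\frac{35646 + 24122}{16438 + 30209} = \frac{59768}{46647}$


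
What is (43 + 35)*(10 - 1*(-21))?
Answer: 2418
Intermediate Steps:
(43 + 35)*(10 - 1*(-21)) = 78*(10 + 21) = 78*31 = 2418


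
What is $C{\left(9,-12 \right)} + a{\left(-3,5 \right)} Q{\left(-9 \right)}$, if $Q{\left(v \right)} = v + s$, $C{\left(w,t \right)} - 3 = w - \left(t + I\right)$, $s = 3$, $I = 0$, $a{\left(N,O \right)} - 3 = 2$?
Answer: $-6$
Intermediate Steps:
$a{\left(N,O \right)} = 5$ ($a{\left(N,O \right)} = 3 + 2 = 5$)
$C{\left(w,t \right)} = 3 + w - t$ ($C{\left(w,t \right)} = 3 + \left(w - \left(t + 0\right)\right) = 3 - \left(t - w\right) = 3 + w - t$)
$Q{\left(v \right)} = 3 + v$ ($Q{\left(v \right)} = v + 3 = 3 + v$)
$C{\left(9,-12 \right)} + a{\left(-3,5 \right)} Q{\left(-9 \right)} = \left(3 + 9 - -12\right) + 5 \left(3 - 9\right) = \left(3 + 9 + 12\right) + 5 \left(-6\right) = 24 - 30 = -6$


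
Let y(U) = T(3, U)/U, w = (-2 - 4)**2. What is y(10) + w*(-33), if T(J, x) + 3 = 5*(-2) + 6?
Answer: -11887/10 ≈ -1188.7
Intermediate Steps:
T(J, x) = -7 (T(J, x) = -3 + (5*(-2) + 6) = -3 + (-10 + 6) = -3 - 4 = -7)
w = 36 (w = (-6)**2 = 36)
y(U) = -7/U
y(10) + w*(-33) = -7/10 + 36*(-33) = -7*1/10 - 1188 = -7/10 - 1188 = -11887/10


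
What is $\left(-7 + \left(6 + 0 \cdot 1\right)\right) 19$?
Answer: $-19$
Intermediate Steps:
$\left(-7 + \left(6 + 0 \cdot 1\right)\right) 19 = \left(-7 + \left(6 + 0\right)\right) 19 = \left(-7 + 6\right) 19 = \left(-1\right) 19 = -19$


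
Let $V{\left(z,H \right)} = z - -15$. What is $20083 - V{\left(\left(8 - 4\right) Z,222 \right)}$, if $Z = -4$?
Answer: $20084$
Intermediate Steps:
$V{\left(z,H \right)} = 15 + z$ ($V{\left(z,H \right)} = z + 15 = 15 + z$)
$20083 - V{\left(\left(8 - 4\right) Z,222 \right)} = 20083 - \left(15 + \left(8 - 4\right) \left(-4\right)\right) = 20083 - \left(15 + 4 \left(-4\right)\right) = 20083 - \left(15 - 16\right) = 20083 - -1 = 20083 + 1 = 20084$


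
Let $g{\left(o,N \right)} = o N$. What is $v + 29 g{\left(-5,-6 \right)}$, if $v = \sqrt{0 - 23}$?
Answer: $870 + i \sqrt{23} \approx 870.0 + 4.7958 i$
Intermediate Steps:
$g{\left(o,N \right)} = N o$
$v = i \sqrt{23}$ ($v = \sqrt{-23} = i \sqrt{23} \approx 4.7958 i$)
$v + 29 g{\left(-5,-6 \right)} = i \sqrt{23} + 29 \left(\left(-6\right) \left(-5\right)\right) = i \sqrt{23} + 29 \cdot 30 = i \sqrt{23} + 870 = 870 + i \sqrt{23}$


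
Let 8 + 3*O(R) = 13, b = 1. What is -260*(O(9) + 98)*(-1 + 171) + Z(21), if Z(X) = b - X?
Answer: -13215860/3 ≈ -4.4053e+6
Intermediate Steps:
O(R) = 5/3 (O(R) = -8/3 + (⅓)*13 = -8/3 + 13/3 = 5/3)
Z(X) = 1 - X
-260*(O(9) + 98)*(-1 + 171) + Z(21) = -260*(5/3 + 98)*(-1 + 171) + (1 - 1*21) = -77740*170/3 + (1 - 21) = -260*50830/3 - 20 = -13215800/3 - 20 = -13215860/3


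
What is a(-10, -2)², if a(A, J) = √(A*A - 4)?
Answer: 96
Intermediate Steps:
a(A, J) = √(-4 + A²) (a(A, J) = √(A² - 4) = √(-4 + A²))
a(-10, -2)² = (√(-4 + (-10)²))² = (√(-4 + 100))² = (√96)² = (4*√6)² = 96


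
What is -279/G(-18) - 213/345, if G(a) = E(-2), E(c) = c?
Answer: 31943/230 ≈ 138.88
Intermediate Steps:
G(a) = -2
-279/G(-18) - 213/345 = -279/(-2) - 213/345 = -279*(-½) - 213*1/345 = 279/2 - 71/115 = 31943/230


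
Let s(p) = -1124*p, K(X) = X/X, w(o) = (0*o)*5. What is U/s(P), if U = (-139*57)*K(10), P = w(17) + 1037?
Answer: 7923/1165588 ≈ 0.0067974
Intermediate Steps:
w(o) = 0 (w(o) = 0*5 = 0)
K(X) = 1
P = 1037 (P = 0 + 1037 = 1037)
U = -7923 (U = -139*57*1 = -7923*1 = -7923)
U/s(P) = -7923/((-1124*1037)) = -7923/(-1165588) = -7923*(-1/1165588) = 7923/1165588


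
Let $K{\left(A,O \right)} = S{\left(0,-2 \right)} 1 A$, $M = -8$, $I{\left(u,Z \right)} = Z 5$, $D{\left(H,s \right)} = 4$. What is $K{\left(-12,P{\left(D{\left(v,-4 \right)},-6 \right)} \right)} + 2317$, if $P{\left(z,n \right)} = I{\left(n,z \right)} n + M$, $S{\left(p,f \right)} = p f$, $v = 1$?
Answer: $2317$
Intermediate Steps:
$I{\left(u,Z \right)} = 5 Z$
$S{\left(p,f \right)} = f p$
$P{\left(z,n \right)} = -8 + 5 n z$ ($P{\left(z,n \right)} = 5 z n - 8 = 5 n z - 8 = -8 + 5 n z$)
$K{\left(A,O \right)} = 0$ ($K{\left(A,O \right)} = \left(-2\right) 0 \cdot 1 A = 0 \cdot 1 A = 0 A = 0$)
$K{\left(-12,P{\left(D{\left(v,-4 \right)},-6 \right)} \right)} + 2317 = 0 + 2317 = 2317$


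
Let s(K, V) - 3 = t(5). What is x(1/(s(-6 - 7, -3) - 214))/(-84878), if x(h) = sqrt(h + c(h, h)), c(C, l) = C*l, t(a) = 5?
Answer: -I*sqrt(205)/17484868 ≈ -8.1887e-7*I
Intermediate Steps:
s(K, V) = 8 (s(K, V) = 3 + 5 = 8)
x(h) = sqrt(h + h**2) (x(h) = sqrt(h + h*h) = sqrt(h + h**2))
x(1/(s(-6 - 7, -3) - 214))/(-84878) = sqrt((1 + 1/(8 - 214))/(8 - 214))/(-84878) = sqrt((1 + 1/(-206))/(-206))*(-1/84878) = sqrt(-(1 - 1/206)/206)*(-1/84878) = sqrt(-1/206*205/206)*(-1/84878) = sqrt(-205/42436)*(-1/84878) = (I*sqrt(205)/206)*(-1/84878) = -I*sqrt(205)/17484868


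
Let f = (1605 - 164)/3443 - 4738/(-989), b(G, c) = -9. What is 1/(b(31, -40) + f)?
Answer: -13459/51020 ≈ -0.26380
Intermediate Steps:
f = 70111/13459 (f = 1441*(1/3443) - 4738*(-1/989) = 131/313 + 206/43 = 70111/13459 ≈ 5.2092)
1/(b(31, -40) + f) = 1/(-9 + 70111/13459) = 1/(-51020/13459) = -13459/51020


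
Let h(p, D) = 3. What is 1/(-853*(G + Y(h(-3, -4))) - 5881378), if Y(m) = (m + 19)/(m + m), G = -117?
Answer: -3/17354114 ≈ -1.7287e-7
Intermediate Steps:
Y(m) = (19 + m)/(2*m) (Y(m) = (19 + m)/((2*m)) = (19 + m)*(1/(2*m)) = (19 + m)/(2*m))
1/(-853*(G + Y(h(-3, -4))) - 5881378) = 1/(-853*(-117 + (½)*(19 + 3)/3) - 5881378) = 1/(-853*(-117 + (½)*(⅓)*22) - 5881378) = 1/(-853*(-117 + 11/3) - 5881378) = 1/(-853*(-340/3) - 5881378) = 1/(290020/3 - 5881378) = 1/(-17354114/3) = -3/17354114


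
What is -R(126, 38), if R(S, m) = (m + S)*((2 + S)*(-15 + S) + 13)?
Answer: -2332244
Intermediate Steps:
R(S, m) = (13 + (-15 + S)*(2 + S))*(S + m) (R(S, m) = (S + m)*((-15 + S)*(2 + S) + 13) = (S + m)*(13 + (-15 + S)*(2 + S)) = (13 + (-15 + S)*(2 + S))*(S + m))
-R(126, 38) = -(126**3 - 17*126 - 17*38 - 13*126**2 + 38*126**2 - 13*126*38) = -(2000376 - 2142 - 646 - 13*15876 + 38*15876 - 62244) = -(2000376 - 2142 - 646 - 206388 + 603288 - 62244) = -1*2332244 = -2332244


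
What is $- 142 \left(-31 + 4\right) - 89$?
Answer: $3745$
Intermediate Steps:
$- 142 \left(-31 + 4\right) - 89 = \left(-142\right) \left(-27\right) - 89 = 3834 - 89 = 3745$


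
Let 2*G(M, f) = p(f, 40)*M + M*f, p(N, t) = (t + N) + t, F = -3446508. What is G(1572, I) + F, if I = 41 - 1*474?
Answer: -4064304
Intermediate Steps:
p(N, t) = N + 2*t (p(N, t) = (N + t) + t = N + 2*t)
I = -433 (I = 41 - 474 = -433)
G(M, f) = M*f/2 + M*(80 + f)/2 (G(M, f) = ((f + 2*40)*M + M*f)/2 = ((f + 80)*M + M*f)/2 = ((80 + f)*M + M*f)/2 = (M*(80 + f) + M*f)/2 = (M*f + M*(80 + f))/2 = M*f/2 + M*(80 + f)/2)
G(1572, I) + F = 1572*(40 - 433) - 3446508 = 1572*(-393) - 3446508 = -617796 - 3446508 = -4064304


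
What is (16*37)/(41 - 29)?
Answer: 148/3 ≈ 49.333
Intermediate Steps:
(16*37)/(41 - 29) = 592/12 = 592*(1/12) = 148/3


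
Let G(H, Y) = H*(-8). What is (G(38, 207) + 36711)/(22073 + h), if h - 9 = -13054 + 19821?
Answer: 36407/28849 ≈ 1.2620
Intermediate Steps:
h = 6776 (h = 9 + (-13054 + 19821) = 9 + 6767 = 6776)
G(H, Y) = -8*H
(G(38, 207) + 36711)/(22073 + h) = (-8*38 + 36711)/(22073 + 6776) = (-304 + 36711)/28849 = 36407*(1/28849) = 36407/28849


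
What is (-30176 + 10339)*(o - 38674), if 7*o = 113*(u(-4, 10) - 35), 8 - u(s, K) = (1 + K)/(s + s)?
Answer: 43421387833/56 ≈ 7.7538e+8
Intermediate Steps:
u(s, K) = 8 - (1 + K)/(2*s) (u(s, K) = 8 - (1 + K)/(s + s) = 8 - (1 + K)/(2*s))
o = -23165/56 (o = (113*((1/2)*(-1 - 1*10 + 16*(-4))/(-4) - 35))/7 = (113*((1/2)*(-1/4)*(-1 - 10 - 64) - 35))/7 = (113*((1/2)*(-1/4)*(-75) - 35))/7 = (113*(75/8 - 35))/7 = (113*(-205/8))/7 = (1/7)*(-23165/8) = -23165/56 ≈ -413.66)
(-30176 + 10339)*(o - 38674) = (-30176 + 10339)*(-23165/56 - 38674) = -19837*(-2188909/56) = 43421387833/56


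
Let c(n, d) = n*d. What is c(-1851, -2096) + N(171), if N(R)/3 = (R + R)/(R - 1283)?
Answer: 2157110463/556 ≈ 3.8797e+6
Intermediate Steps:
c(n, d) = d*n
N(R) = 6*R/(-1283 + R) (N(R) = 3*((R + R)/(R - 1283)) = 3*((2*R)/(-1283 + R)) = 3*(2*R/(-1283 + R)) = 6*R/(-1283 + R))
c(-1851, -2096) + N(171) = -2096*(-1851) + 6*171/(-1283 + 171) = 3879696 + 6*171/(-1112) = 3879696 + 6*171*(-1/1112) = 3879696 - 513/556 = 2157110463/556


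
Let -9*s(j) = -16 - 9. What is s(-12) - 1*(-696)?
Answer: 6289/9 ≈ 698.78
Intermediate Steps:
s(j) = 25/9 (s(j) = -(-16 - 9)/9 = -1/9*(-25) = 25/9)
s(-12) - 1*(-696) = 25/9 - 1*(-696) = 25/9 + 696 = 6289/9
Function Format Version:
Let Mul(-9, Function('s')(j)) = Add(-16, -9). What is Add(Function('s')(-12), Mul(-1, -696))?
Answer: Rational(6289, 9) ≈ 698.78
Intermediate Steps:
Function('s')(j) = Rational(25, 9) (Function('s')(j) = Mul(Rational(-1, 9), Add(-16, -9)) = Mul(Rational(-1, 9), -25) = Rational(25, 9))
Add(Function('s')(-12), Mul(-1, -696)) = Add(Rational(25, 9), Mul(-1, -696)) = Add(Rational(25, 9), 696) = Rational(6289, 9)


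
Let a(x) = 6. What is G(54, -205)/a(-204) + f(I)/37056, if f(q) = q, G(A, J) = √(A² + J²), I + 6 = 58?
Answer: 13/9264 + √44941/6 ≈ 35.334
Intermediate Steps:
I = 52 (I = -6 + 58 = 52)
G(54, -205)/a(-204) + f(I)/37056 = √(54² + (-205)²)/6 + 52/37056 = √(2916 + 42025)*(⅙) + 52*(1/37056) = √44941*(⅙) + 13/9264 = √44941/6 + 13/9264 = 13/9264 + √44941/6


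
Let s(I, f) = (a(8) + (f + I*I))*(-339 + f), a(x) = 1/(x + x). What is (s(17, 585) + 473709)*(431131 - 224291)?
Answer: 142456577085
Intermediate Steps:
a(x) = 1/(2*x)
s(I, f) = (-339 + f)*(1/16 + f + I²) (s(I, f) = ((½)/8 + (f + I*I))*(-339 + f) = ((½)*(⅛) + (f + I²))*(-339 + f) = (1/16 + (f + I²))*(-339 + f) = (1/16 + f + I²)*(-339 + f) = (-339 + f)*(1/16 + f + I²))
(s(17, 585) + 473709)*(431131 - 224291) = ((-339/16 + 585² - 339*17² - 5423/16*585 + 585*17²) + 473709)*(431131 - 224291) = ((-339/16 + 342225 - 339*289 - 3172455/16 + 585*289) + 473709)*206840 = ((-339/16 + 342225 - 97971 - 3172455/16 + 169065) + 473709)*206840 = (1720155/8 + 473709)*206840 = (5509827/8)*206840 = 142456577085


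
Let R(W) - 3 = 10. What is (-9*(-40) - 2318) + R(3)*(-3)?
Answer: -1997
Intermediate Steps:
R(W) = 13 (R(W) = 3 + 10 = 13)
(-9*(-40) - 2318) + R(3)*(-3) = (-9*(-40) - 2318) + 13*(-3) = (360 - 2318) - 39 = -1958 - 39 = -1997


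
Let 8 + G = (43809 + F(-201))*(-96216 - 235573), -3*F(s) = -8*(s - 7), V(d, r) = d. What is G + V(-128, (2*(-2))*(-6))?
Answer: -43053936415/3 ≈ -1.4351e+10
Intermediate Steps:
F(s) = -56/3 + 8*s/3 (F(s) = -(-8)*(s - 7)/3 = -(-8)*(-7 + s)/3 = -(56 - 8*s)/3 = -56/3 + 8*s/3)
G = -43053936031/3 (G = -8 + (43809 + (-56/3 + (8/3)*(-201)))*(-96216 - 235573) = -8 + (43809 + (-56/3 - 536))*(-331789) = -8 + (43809 - 1664/3)*(-331789) = -8 + (129763/3)*(-331789) = -8 - 43053936007/3 = -43053936031/3 ≈ -1.4351e+10)
G + V(-128, (2*(-2))*(-6)) = -43053936031/3 - 128 = -43053936415/3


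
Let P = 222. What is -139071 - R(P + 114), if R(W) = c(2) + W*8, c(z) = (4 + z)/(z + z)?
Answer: -283521/2 ≈ -1.4176e+5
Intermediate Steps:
c(z) = (4 + z)/(2*z) (c(z) = (4 + z)/((2*z)) = (4 + z)*(1/(2*z)) = (4 + z)/(2*z))
R(W) = 3/2 + 8*W (R(W) = (½)*(4 + 2)/2 + W*8 = (½)*(½)*6 + 8*W = 3/2 + 8*W)
-139071 - R(P + 114) = -139071 - (3/2 + 8*(222 + 114)) = -139071 - (3/2 + 8*336) = -139071 - (3/2 + 2688) = -139071 - 1*5379/2 = -139071 - 5379/2 = -283521/2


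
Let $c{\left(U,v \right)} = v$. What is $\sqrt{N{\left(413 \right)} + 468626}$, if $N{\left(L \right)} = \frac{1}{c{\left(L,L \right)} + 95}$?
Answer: $\frac{\sqrt{30233875143}}{254} \approx 684.56$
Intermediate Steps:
$N{\left(L \right)} = \frac{1}{95 + L}$ ($N{\left(L \right)} = \frac{1}{L + 95} = \frac{1}{95 + L}$)
$\sqrt{N{\left(413 \right)} + 468626} = \sqrt{\frac{1}{95 + 413} + 468626} = \sqrt{\frac{1}{508} + 468626} = \sqrt{\frac{238062009}{508}} = \frac{\sqrt{30233875143}}{254}$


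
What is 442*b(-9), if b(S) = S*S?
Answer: 35802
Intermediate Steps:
b(S) = S²
442*b(-9) = 442*(-9)² = 442*81 = 35802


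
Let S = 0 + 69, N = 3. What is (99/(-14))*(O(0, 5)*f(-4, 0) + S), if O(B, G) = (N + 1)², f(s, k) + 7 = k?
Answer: 4257/14 ≈ 304.07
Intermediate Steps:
f(s, k) = -7 + k
O(B, G) = 16 (O(B, G) = (3 + 1)² = 4² = 16)
S = 69
(99/(-14))*(O(0, 5)*f(-4, 0) + S) = (99/(-14))*(16*(-7 + 0) + 69) = (99*(-1/14))*(16*(-7) + 69) = -99*(-112 + 69)/14 = -99/14*(-43) = 4257/14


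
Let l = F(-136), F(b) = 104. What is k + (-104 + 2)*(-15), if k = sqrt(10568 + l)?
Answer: 1530 + 4*sqrt(667) ≈ 1633.3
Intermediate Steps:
l = 104
k = 4*sqrt(667) (k = sqrt(10568 + 104) = sqrt(10672) = 4*sqrt(667) ≈ 103.31)
k + (-104 + 2)*(-15) = 4*sqrt(667) + (-104 + 2)*(-15) = 4*sqrt(667) - 102*(-15) = 4*sqrt(667) + 1530 = 1530 + 4*sqrt(667)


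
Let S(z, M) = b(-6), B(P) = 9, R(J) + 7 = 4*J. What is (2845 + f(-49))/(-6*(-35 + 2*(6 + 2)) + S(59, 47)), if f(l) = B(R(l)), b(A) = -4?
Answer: 1427/55 ≈ 25.945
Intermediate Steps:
R(J) = -7 + 4*J
f(l) = 9
S(z, M) = -4
(2845 + f(-49))/(-6*(-35 + 2*(6 + 2)) + S(59, 47)) = (2845 + 9)/(-6*(-35 + 2*(6 + 2)) - 4) = 2854/(-6*(-35 + 2*8) - 4) = 2854/(-6*(-35 + 16) - 4) = 2854/(-6*(-19) - 4) = 2854/(114 - 4) = 2854/110 = 2854*(1/110) = 1427/55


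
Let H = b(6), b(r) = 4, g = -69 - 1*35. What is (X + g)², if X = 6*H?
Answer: 6400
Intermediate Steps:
g = -104 (g = -69 - 35 = -104)
H = 4
X = 24 (X = 6*4 = 24)
(X + g)² = (24 - 104)² = (-80)² = 6400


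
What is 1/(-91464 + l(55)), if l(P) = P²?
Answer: -1/88439 ≈ -1.1307e-5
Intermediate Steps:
1/(-91464 + l(55)) = 1/(-91464 + 55²) = 1/(-91464 + 3025) = 1/(-88439) = -1/88439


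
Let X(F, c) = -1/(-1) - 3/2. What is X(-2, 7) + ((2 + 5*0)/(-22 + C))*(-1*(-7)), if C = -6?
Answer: -1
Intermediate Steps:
X(F, c) = -½ (X(F, c) = -1*(-1) - 3*½ = 1 - 3/2 = -½)
X(-2, 7) + ((2 + 5*0)/(-22 + C))*(-1*(-7)) = -½ + ((2 + 5*0)/(-22 - 6))*(-1*(-7)) = -½ + ((2 + 0)/(-28))*7 = -½ + (2*(-1/28))*7 = -½ - 1/14*7 = -½ - ½ = -1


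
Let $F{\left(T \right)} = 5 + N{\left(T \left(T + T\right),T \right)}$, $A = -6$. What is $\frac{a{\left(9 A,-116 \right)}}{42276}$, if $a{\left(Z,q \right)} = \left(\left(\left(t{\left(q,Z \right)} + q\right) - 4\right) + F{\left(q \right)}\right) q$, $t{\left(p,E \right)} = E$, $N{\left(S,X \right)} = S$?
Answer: $- \frac{775547}{10569} \approx -73.379$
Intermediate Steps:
$F{\left(T \right)} = 5 + 2 T^{2}$ ($F{\left(T \right)} = 5 + T \left(T + T\right) = 5 + T 2 T = 5 + 2 T^{2}$)
$a{\left(Z,q \right)} = q \left(1 + Z + q + 2 q^{2}\right)$ ($a{\left(Z,q \right)} = \left(\left(\left(Z + q\right) - 4\right) + \left(5 + 2 q^{2}\right)\right) q = \left(\left(-4 + Z + q\right) + \left(5 + 2 q^{2}\right)\right) q = \left(1 + Z + q + 2 q^{2}\right) q = q \left(1 + Z + q + 2 q^{2}\right)$)
$\frac{a{\left(9 A,-116 \right)}}{42276} = \frac{\left(-116\right) \left(1 + 9 \left(-6\right) - 116 + 2 \left(-116\right)^{2}\right)}{42276} = - 116 \left(1 - 54 - 116 + 2 \cdot 13456\right) \frac{1}{42276} = - 116 \left(1 - 54 - 116 + 26912\right) \frac{1}{42276} = \left(-116\right) 26743 \cdot \frac{1}{42276} = \left(-3102188\right) \frac{1}{42276} = - \frac{775547}{10569}$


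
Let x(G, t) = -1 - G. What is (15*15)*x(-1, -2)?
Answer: 0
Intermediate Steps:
(15*15)*x(-1, -2) = (15*15)*(-1 - 1*(-1)) = 225*(-1 + 1) = 225*0 = 0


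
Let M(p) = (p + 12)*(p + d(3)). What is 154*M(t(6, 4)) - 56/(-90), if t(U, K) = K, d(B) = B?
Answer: 776188/45 ≈ 17249.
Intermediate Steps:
M(p) = (3 + p)*(12 + p) (M(p) = (p + 12)*(p + 3) = (12 + p)*(3 + p) = (3 + p)*(12 + p))
154*M(t(6, 4)) - 56/(-90) = 154*(36 + 4² + 15*4) - 56/(-90) = 154*(36 + 16 + 60) - 56*(-1/90) = 154*112 + 28/45 = 17248 + 28/45 = 776188/45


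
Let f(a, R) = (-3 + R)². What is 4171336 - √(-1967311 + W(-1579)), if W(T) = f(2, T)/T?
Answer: 4171336 - I*√4908932246147/1579 ≈ 4.1713e+6 - 1403.2*I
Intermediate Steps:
W(T) = (-3 + T)²/T
4171336 - √(-1967311 + W(-1579)) = 4171336 - √(-1967311 + (-3 - 1579)²/(-1579)) = 4171336 - √(-1967311 - 1/1579*(-1582)²) = 4171336 - √(-1967311 - 1/1579*2502724) = 4171336 - √(-1967311 - 2502724/1579) = 4171336 - √(-3108886793/1579) = 4171336 - I*√4908932246147/1579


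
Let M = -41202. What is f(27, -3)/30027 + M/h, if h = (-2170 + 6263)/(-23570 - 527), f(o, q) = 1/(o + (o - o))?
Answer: 804927904853119/3318313797 ≈ 2.4257e+5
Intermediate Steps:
f(o, q) = 1/o (f(o, q) = 1/(o + 0) = 1/o)
h = -4093/24097 (h = 4093/(-24097) = 4093*(-1/24097) = -4093/24097 ≈ -0.16986)
f(27, -3)/30027 + M/h = 1/(27*30027) - 41202/(-4093/24097) = (1/27)*(1/30027) - 41202*(-24097/4093) = 1/810729 + 992844594/4093 = 804927904853119/3318313797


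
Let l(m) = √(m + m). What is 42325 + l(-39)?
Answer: 42325 + I*√78 ≈ 42325.0 + 8.8318*I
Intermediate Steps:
l(m) = √2*√m (l(m) = √(2*m) = √2*√m)
42325 + l(-39) = 42325 + √2*√(-39) = 42325 + √2*(I*√39) = 42325 + I*√78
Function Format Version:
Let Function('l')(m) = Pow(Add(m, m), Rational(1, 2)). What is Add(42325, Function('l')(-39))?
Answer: Add(42325, Mul(I, Pow(78, Rational(1, 2)))) ≈ Add(42325., Mul(8.8318, I))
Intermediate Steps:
Function('l')(m) = Mul(Pow(2, Rational(1, 2)), Pow(m, Rational(1, 2))) (Function('l')(m) = Pow(Mul(2, m), Rational(1, 2)) = Mul(Pow(2, Rational(1, 2)), Pow(m, Rational(1, 2))))
Add(42325, Function('l')(-39)) = Add(42325, Mul(Pow(2, Rational(1, 2)), Pow(-39, Rational(1, 2)))) = Add(42325, Mul(Pow(2, Rational(1, 2)), Mul(I, Pow(39, Rational(1, 2))))) = Add(42325, Mul(I, Pow(78, Rational(1, 2))))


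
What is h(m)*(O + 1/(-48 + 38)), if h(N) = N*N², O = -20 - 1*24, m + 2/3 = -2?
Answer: 12544/15 ≈ 836.27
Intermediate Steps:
m = -8/3 (m = -⅔ - 2 = -8/3 ≈ -2.6667)
O = -44 (O = -20 - 24 = -44)
h(N) = N³
h(m)*(O + 1/(-48 + 38)) = (-8/3)³*(-44 + 1/(-48 + 38)) = -512*(-44 + 1/(-10))/27 = -512*(-44 - ⅒)/27 = -512/27*(-441/10) = 12544/15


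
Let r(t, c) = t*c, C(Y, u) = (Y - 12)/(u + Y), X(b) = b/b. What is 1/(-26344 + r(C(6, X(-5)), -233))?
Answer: -7/183010 ≈ -3.8249e-5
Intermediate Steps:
X(b) = 1
C(Y, u) = (-12 + Y)/(Y + u)
r(t, c) = c*t
1/(-26344 + r(C(6, X(-5)), -233)) = 1/(-26344 - 233*(-12 + 6)/(6 + 1)) = 1/(-26344 - 233*(-6)/7) = 1/(-26344 - 233*(-6/7)) = 1/(-26344 + 1398/7) = 1/(-183010/7) = -7/183010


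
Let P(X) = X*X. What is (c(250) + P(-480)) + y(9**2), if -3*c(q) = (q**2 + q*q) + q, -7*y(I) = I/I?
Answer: 1320549/7 ≈ 1.8865e+5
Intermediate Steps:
P(X) = X**2
y(I) = -1/7 (y(I) = -I/(7*I) = -1/7*1 = -1/7)
c(q) = -2*q**2/3 - q/3 (c(q) = -((q**2 + q*q) + q)/3 = -((q**2 + q**2) + q)/3 = -(2*q**2 + q)/3 = -(q + 2*q**2)/3 = -2*q**2/3 - q/3)
(c(250) + P(-480)) + y(9**2) = (-1/3*250*(1 + 2*250) + (-480)**2) - 1/7 = (-1/3*250*(1 + 500) + 230400) - 1/7 = (-1/3*250*501 + 230400) - 1/7 = (-41750 + 230400) - 1/7 = 188650 - 1/7 = 1320549/7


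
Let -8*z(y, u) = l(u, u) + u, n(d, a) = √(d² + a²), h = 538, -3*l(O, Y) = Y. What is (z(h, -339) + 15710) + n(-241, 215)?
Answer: 62953/4 + √104306 ≈ 16061.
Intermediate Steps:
l(O, Y) = -Y/3
n(d, a) = √(a² + d²)
z(y, u) = -u/12 (z(y, u) = -(-u/3 + u)/8 = -u/12)
(z(h, -339) + 15710) + n(-241, 215) = (-1/12*(-339) + 15710) + √(215² + (-241)²) = (113/4 + 15710) + √(46225 + 58081) = 62953/4 + √104306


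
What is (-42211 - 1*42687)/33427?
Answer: -84898/33427 ≈ -2.5398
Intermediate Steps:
(-42211 - 1*42687)/33427 = (-42211 - 42687)*(1/33427) = -84898*1/33427 = -84898/33427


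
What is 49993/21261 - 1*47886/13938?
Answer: -2328274/2147361 ≈ -1.0842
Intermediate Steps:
49993/21261 - 1*47886/13938 = 49993*(1/21261) - 47886*1/13938 = 49993/21261 - 347/101 = -2328274/2147361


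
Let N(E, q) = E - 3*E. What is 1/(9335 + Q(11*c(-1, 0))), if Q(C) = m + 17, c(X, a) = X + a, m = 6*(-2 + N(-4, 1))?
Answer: 1/9388 ≈ 0.00010652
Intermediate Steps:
N(E, q) = -2*E
m = 36 (m = 6*(-2 - 2*(-4)) = 6*(-2 + 8) = 6*6 = 36)
Q(C) = 53 (Q(C) = 36 + 17 = 53)
1/(9335 + Q(11*c(-1, 0))) = 1/(9335 + 53) = 1/9388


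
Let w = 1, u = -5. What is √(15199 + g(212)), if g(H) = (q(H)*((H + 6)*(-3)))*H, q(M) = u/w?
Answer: √708439 ≈ 841.69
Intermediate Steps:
q(M) = -5 (q(M) = -5/1 = -5*1 = -5)
g(H) = H*(90 + 15*H) (g(H) = (-5*(H + 6)*(-3))*H = (-5*(6 + H)*(-3))*H = (-5*(-18 - 3*H))*H = (90 + 15*H)*H = H*(90 + 15*H))
√(15199 + g(212)) = √(15199 + 15*212*(6 + 212)) = √(15199 + 15*212*218) = √(15199 + 693240) = √708439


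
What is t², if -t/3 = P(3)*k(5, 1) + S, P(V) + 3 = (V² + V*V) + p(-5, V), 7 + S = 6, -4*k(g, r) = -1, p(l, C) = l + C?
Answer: 729/16 ≈ 45.563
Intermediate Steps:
p(l, C) = C + l
k(g, r) = ¼ (k(g, r) = -¼*(-1) = ¼)
S = -1 (S = -7 + 6 = -1)
P(V) = -8 + V + 2*V² (P(V) = -3 + ((V² + V*V) + (V - 5)) = -3 + ((V² + V²) + (-5 + V)) = -3 + (2*V² + (-5 + V)) = -3 + (-5 + V + 2*V²) = -8 + V + 2*V²)
t = -27/4 (t = -3*((-8 + 3 + 2*3²)*(¼) - 1) = -3*((-8 + 3 + 2*9)*(¼) - 1) = -3*((-8 + 3 + 18)*(¼) - 1) = -3*(13*(¼) - 1) = -3*(13/4 - 1) = -3*9/4 = -27/4 ≈ -6.7500)
t² = (-27/4)² = 729/16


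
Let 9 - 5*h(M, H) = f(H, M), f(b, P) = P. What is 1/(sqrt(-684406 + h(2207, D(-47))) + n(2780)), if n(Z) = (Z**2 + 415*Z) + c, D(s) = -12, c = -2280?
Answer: 11099775/98564004896557 - I*sqrt(4280285)/197128009793114 ≈ 1.1261e-7 - 1.0495e-11*I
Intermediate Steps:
h(M, H) = 9/5 - M/5
n(Z) = -2280 + Z**2 + 415*Z (n(Z) = (Z**2 + 415*Z) - 2280 = -2280 + Z**2 + 415*Z)
1/(sqrt(-684406 + h(2207, D(-47))) + n(2780)) = 1/(sqrt(-684406 + (9/5 - 1/5*2207)) + (-2280 + 2780**2 + 415*2780)) = 1/(sqrt(-684406 + (9/5 - 2207/5)) + (-2280 + 7728400 + 1153700)) = 1/(sqrt(-684406 - 2198/5) + 8879820) = 1/(sqrt(-3424228/5) + 8879820) = 1/(2*I*sqrt(4280285)/5 + 8879820) = 1/(8879820 + 2*I*sqrt(4280285)/5)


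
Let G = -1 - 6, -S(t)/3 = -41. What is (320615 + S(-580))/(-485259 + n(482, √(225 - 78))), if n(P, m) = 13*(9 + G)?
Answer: -320738/485233 ≈ -0.66100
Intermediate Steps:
S(t) = 123 (S(t) = -3*(-41) = 123)
G = -7
n(P, m) = 26 (n(P, m) = 13*(9 - 7) = 13*2 = 26)
(320615 + S(-580))/(-485259 + n(482, √(225 - 78))) = (320615 + 123)/(-485259 + 26) = 320738/(-485233) = 320738*(-1/485233) = -320738/485233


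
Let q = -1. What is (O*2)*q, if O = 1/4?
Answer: -½ ≈ -0.50000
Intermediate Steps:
O = ¼ ≈ 0.25000
(O*2)*q = ((¼)*2)*(-1) = (½)*(-1) = -½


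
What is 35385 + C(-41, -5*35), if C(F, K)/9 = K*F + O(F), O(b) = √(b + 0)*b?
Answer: 99960 - 369*I*√41 ≈ 99960.0 - 2362.8*I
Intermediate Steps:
O(b) = b^(3/2) (O(b) = √b*b = b^(3/2))
C(F, K) = 9*F^(3/2) + 9*F*K (C(F, K) = 9*(K*F + F^(3/2)) = 9*(F*K + F^(3/2)) = 9*(F^(3/2) + F*K) = 9*F^(3/2) + 9*F*K)
35385 + C(-41, -5*35) = 35385 + (9*(-41)^(3/2) + 9*(-41)*(-5*35)) = 35385 + (9*(-41*I*√41) + 9*(-41)*(-175)) = 35385 + (-369*I*√41 + 64575) = 35385 + (64575 - 369*I*√41) = 99960 - 369*I*√41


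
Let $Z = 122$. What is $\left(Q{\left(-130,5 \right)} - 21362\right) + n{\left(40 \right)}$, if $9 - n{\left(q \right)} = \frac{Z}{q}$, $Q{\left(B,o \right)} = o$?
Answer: $- \frac{427021}{20} \approx -21351.0$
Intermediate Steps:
$n{\left(q \right)} = 9 - \frac{122}{q}$
$\left(Q{\left(-130,5 \right)} - 21362\right) + n{\left(40 \right)} = \left(5 - 21362\right) + \left(9 - \frac{122}{40}\right) = -21357 + \left(9 - \frac{61}{20}\right) = -21357 + \frac{119}{20} = - \frac{427021}{20}$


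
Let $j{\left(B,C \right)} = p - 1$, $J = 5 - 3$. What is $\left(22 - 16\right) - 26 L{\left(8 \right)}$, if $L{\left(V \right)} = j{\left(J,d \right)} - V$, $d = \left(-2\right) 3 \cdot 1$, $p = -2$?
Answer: $292$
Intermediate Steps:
$J = 2$
$d = -6$ ($d = \left(-6\right) 1 = -6$)
$j{\left(B,C \right)} = -3$ ($j{\left(B,C \right)} = -2 - 1 = -3$)
$L{\left(V \right)} = -3 - V$
$\left(22 - 16\right) - 26 L{\left(8 \right)} = \left(22 - 16\right) - 26 \left(-3 - 8\right) = 6 - 26 \left(-3 - 8\right) = 6 - -286 = 6 + 286 = 292$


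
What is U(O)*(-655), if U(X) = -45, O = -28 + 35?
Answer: 29475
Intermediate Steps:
O = 7
U(O)*(-655) = -45*(-655) = 29475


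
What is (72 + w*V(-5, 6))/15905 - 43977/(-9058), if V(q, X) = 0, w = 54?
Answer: 700106361/144067490 ≈ 4.8596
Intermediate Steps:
(72 + w*V(-5, 6))/15905 - 43977/(-9058) = (72 + 54*0)/15905 - 43977/(-9058) = (72 + 0)*(1/15905) - 43977*(-1/9058) = 72*(1/15905) + 43977/9058 = 72/15905 + 43977/9058 = 700106361/144067490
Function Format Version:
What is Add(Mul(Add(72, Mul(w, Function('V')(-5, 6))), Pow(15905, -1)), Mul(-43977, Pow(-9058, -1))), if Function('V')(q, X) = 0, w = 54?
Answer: Rational(700106361, 144067490) ≈ 4.8596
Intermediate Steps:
Add(Mul(Add(72, Mul(w, Function('V')(-5, 6))), Pow(15905, -1)), Mul(-43977, Pow(-9058, -1))) = Add(Mul(Add(72, Mul(54, 0)), Pow(15905, -1)), Mul(-43977, Pow(-9058, -1))) = Add(Mul(Add(72, 0), Rational(1, 15905)), Mul(-43977, Rational(-1, 9058))) = Add(Mul(72, Rational(1, 15905)), Rational(43977, 9058)) = Add(Rational(72, 15905), Rational(43977, 9058)) = Rational(700106361, 144067490)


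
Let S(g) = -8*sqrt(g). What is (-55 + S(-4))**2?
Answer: 2769 + 1760*I ≈ 2769.0 + 1760.0*I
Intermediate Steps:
(-55 + S(-4))**2 = (-55 - 16*I)**2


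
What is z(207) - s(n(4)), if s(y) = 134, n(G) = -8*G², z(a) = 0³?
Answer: -134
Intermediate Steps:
z(a) = 0
z(207) - s(n(4)) = 0 - 1*134 = 0 - 134 = -134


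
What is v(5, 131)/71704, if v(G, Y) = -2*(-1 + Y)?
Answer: -65/17926 ≈ -0.0036260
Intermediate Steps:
v(G, Y) = 2 - 2*Y
v(5, 131)/71704 = (2 - 2*131)/71704 = (2 - 262)*(1/71704) = -260*1/71704 = -65/17926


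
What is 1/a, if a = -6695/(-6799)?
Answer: 523/515 ≈ 1.0155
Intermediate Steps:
a = 515/523 (a = -6695*(-1/6799) = 515/523 ≈ 0.98470)
1/a = 1/(515/523) = 523/515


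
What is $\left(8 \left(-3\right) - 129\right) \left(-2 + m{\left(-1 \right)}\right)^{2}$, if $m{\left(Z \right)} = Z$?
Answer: $-1377$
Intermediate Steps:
$\left(8 \left(-3\right) - 129\right) \left(-2 + m{\left(-1 \right)}\right)^{2} = \left(8 \left(-3\right) - 129\right) \left(-2 - 1\right)^{2} = \left(-24 - 129\right) \left(-3\right)^{2} = \left(-153\right) 9 = -1377$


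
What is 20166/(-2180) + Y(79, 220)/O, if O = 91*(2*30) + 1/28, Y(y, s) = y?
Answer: -1539088043/166640290 ≈ -9.2360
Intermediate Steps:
O = 152881/28 (O = 91*60 + 1/28 = 5460 + 1/28 = 152881/28 ≈ 5460.0)
20166/(-2180) + Y(79, 220)/O = 20166/(-2180) + 79/(152881/28) = 20166*(-1/2180) + 79*(28/152881) = -10083/1090 + 2212/152881 = -1539088043/166640290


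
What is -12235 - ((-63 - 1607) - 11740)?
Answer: 1175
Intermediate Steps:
-12235 - ((-63 - 1607) - 11740) = -12235 - (-1670 - 11740) = -12235 - 1*(-13410) = -12235 + 13410 = 1175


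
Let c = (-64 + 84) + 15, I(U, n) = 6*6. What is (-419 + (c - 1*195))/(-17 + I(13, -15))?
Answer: -579/19 ≈ -30.474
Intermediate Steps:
I(U, n) = 36
c = 35 (c = 20 + 15 = 35)
(-419 + (c - 1*195))/(-17 + I(13, -15)) = (-419 + (35 - 1*195))/(-17 + 36) = (-419 + (35 - 195))/19 = (-419 - 160)*(1/19) = -579*1/19 = -579/19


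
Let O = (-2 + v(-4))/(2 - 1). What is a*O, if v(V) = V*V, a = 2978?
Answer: 41692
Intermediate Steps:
v(V) = V²
O = 14 (O = (-2 + (-4)²)/(2 - 1) = (-2 + 16)/1 = 14*1 = 14)
a*O = 2978*14 = 41692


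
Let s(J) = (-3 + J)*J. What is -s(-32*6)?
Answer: -37440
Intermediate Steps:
s(J) = J*(-3 + J)
-s(-32*6) = -(-32*6)*(-3 - 32*6) = -(-192)*(-3 - 192) = -(-192)*(-195) = -1*37440 = -37440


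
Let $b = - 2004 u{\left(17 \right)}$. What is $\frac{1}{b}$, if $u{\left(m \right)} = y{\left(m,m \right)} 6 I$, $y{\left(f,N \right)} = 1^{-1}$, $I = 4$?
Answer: $- \frac{1}{48096} \approx -2.0792 \cdot 10^{-5}$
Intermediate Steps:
$y{\left(f,N \right)} = 1$
$u{\left(m \right)} = 24$ ($u{\left(m \right)} = 1 \cdot 6 \cdot 4 = 6 \cdot 4 = 24$)
$b = -48096$ ($b = \left(-2004\right) 24 = -48096$)
$\frac{1}{b} = \frac{1}{-48096} = - \frac{1}{48096}$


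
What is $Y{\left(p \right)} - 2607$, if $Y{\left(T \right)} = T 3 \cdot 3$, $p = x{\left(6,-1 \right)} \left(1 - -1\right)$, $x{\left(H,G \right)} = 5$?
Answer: $-2517$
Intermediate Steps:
$p = 10$ ($p = 5 \left(1 - -1\right) = 5 \left(1 + 1\right) = 5 \cdot 2 = 10$)
$Y{\left(T \right)} = 9 T$ ($Y{\left(T \right)} = 3 T 3 = 9 T$)
$Y{\left(p \right)} - 2607 = 9 \cdot 10 - 2607 = 90 - 2607 = -2517$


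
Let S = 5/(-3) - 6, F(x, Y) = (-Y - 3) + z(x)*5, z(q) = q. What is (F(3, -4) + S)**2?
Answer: 625/9 ≈ 69.444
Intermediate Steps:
F(x, Y) = -3 - Y + 5*x (F(x, Y) = (-Y - 3) + x*5 = (-3 - Y) + 5*x = -3 - Y + 5*x)
S = -23/3 (S = -1/3*5 - 6 = -5/3 - 6 = -23/3 ≈ -7.6667)
(F(3, -4) + S)**2 = ((-3 - 1*(-4) + 5*3) - 23/3)**2 = ((-3 + 4 + 15) - 23/3)**2 = (16 - 23/3)**2 = (25/3)**2 = 625/9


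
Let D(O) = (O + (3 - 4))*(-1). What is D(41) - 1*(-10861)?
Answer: 10821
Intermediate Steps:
D(O) = 1 - O (D(O) = (O - 1)*(-1) = (-1 + O)*(-1) = 1 - O)
D(41) - 1*(-10861) = (1 - 1*41) - 1*(-10861) = (1 - 41) + 10861 = -40 + 10861 = 10821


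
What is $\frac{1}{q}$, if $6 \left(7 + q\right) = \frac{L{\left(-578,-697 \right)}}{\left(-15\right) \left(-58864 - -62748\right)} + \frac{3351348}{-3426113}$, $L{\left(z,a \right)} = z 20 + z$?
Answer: $- \frac{199605343380}{1422847966141} \approx -0.14029$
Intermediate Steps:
$L{\left(z,a \right)} = 21 z$ ($L{\left(z,a \right)} = 20 z + z = 21 z$)
$q = - \frac{1422847966141}{199605343380}$ ($q = -7 + \frac{\frac{21 \left(-578\right)}{\left(-15\right) \left(-58864 - -62748\right)} + \frac{3351348}{-3426113}}{6} = -7 + \frac{- \frac{12138}{\left(-15\right) \left(-58864 + 62748\right)} + 3351348 \left(- \frac{1}{3426113}\right)}{6} = -7 + \frac{- \frac{12138}{\left(-15\right) 3884} - \frac{3351348}{3426113}}{6} = -7 + \frac{- \frac{12138}{-58260} - \frac{3351348}{3426113}}{6} = -7 + \frac{\left(-12138\right) \left(- \frac{1}{58260}\right) - \frac{3351348}{3426113}}{6} = -7 + \frac{\frac{2023}{9710} - \frac{3351348}{3426113}}{6} = -7 + \frac{1}{6} \left(- \frac{25610562481}{33267557230}\right) = -7 - \frac{25610562481}{199605343380} = - \frac{1422847966141}{199605343380} \approx -7.1283$)
$\frac{1}{q} = \frac{1}{- \frac{1422847966141}{199605343380}} = - \frac{199605343380}{1422847966141}$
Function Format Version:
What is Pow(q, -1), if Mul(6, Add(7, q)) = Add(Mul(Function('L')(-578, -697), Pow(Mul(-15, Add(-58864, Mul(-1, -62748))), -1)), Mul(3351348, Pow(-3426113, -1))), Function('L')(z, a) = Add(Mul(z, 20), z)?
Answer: Rational(-199605343380, 1422847966141) ≈ -0.14029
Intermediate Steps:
Function('L')(z, a) = Mul(21, z) (Function('L')(z, a) = Add(Mul(20, z), z) = Mul(21, z))
q = Rational(-1422847966141, 199605343380) (q = Add(-7, Mul(Rational(1, 6), Add(Mul(Mul(21, -578), Pow(Mul(-15, Add(-58864, Mul(-1, -62748))), -1)), Mul(3351348, Pow(-3426113, -1))))) = Add(-7, Mul(Rational(1, 6), Add(Mul(-12138, Pow(Mul(-15, Add(-58864, 62748)), -1)), Mul(3351348, Rational(-1, 3426113))))) = Add(-7, Mul(Rational(1, 6), Add(Mul(-12138, Pow(Mul(-15, 3884), -1)), Rational(-3351348, 3426113)))) = Add(-7, Mul(Rational(1, 6), Add(Mul(-12138, Pow(-58260, -1)), Rational(-3351348, 3426113)))) = Add(-7, Mul(Rational(1, 6), Add(Mul(-12138, Rational(-1, 58260)), Rational(-3351348, 3426113)))) = Add(-7, Mul(Rational(1, 6), Add(Rational(2023, 9710), Rational(-3351348, 3426113)))) = Add(-7, Mul(Rational(1, 6), Rational(-25610562481, 33267557230))) = Add(-7, Rational(-25610562481, 199605343380)) = Rational(-1422847966141, 199605343380) ≈ -7.1283)
Pow(q, -1) = Pow(Rational(-1422847966141, 199605343380), -1) = Rational(-199605343380, 1422847966141)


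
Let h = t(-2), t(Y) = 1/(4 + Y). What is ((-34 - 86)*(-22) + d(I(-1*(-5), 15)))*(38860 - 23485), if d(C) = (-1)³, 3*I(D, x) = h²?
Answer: 40574625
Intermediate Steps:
h = ½ (h = 1/(4 - 2) = 1/2 = ½ ≈ 0.50000)
I(D, x) = 1/12 (I(D, x) = (½)²/3 = (⅓)*(¼) = 1/12)
d(C) = -1
((-34 - 86)*(-22) + d(I(-1*(-5), 15)))*(38860 - 23485) = ((-34 - 86)*(-22) - 1)*(38860 - 23485) = (-120*(-22) - 1)*15375 = (2640 - 1)*15375 = 2639*15375 = 40574625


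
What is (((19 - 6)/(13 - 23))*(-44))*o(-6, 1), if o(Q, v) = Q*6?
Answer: -10296/5 ≈ -2059.2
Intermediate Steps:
o(Q, v) = 6*Q
(((19 - 6)/(13 - 23))*(-44))*o(-6, 1) = (((19 - 6)/(13 - 23))*(-44))*(6*(-6)) = ((13/(-10))*(-44))*(-36) = ((13*(-⅒))*(-44))*(-36) = -13/10*(-44)*(-36) = (286/5)*(-36) = -10296/5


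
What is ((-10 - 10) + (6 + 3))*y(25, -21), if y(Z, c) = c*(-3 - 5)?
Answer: -1848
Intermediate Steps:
y(Z, c) = -8*c (y(Z, c) = c*(-8) = -8*c)
((-10 - 10) + (6 + 3))*y(25, -21) = ((-10 - 10) + (6 + 3))*(-8*(-21)) = (-20 + 9)*168 = -11*168 = -1848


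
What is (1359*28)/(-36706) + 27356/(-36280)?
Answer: -298081987/166461710 ≈ -1.7907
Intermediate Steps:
(1359*28)/(-36706) + 27356/(-36280) = 38052*(-1/36706) + 27356*(-1/36280) = -19026/18353 - 6839/9070 = -298081987/166461710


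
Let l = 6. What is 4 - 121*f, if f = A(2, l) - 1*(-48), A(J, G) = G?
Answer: -6530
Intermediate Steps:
f = 54 (f = 6 - 1*(-48) = 6 + 48 = 54)
4 - 121*f = 4 - 121*54 = 4 - 6534 = -6530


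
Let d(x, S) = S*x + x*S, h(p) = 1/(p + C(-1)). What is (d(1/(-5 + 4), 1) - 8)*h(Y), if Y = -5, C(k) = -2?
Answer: 10/7 ≈ 1.4286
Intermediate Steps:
h(p) = 1/(-2 + p) (h(p) = 1/(p - 2) = 1/(-2 + p))
d(x, S) = 2*S*x (d(x, S) = S*x + S*x = 2*S*x)
(d(1/(-5 + 4), 1) - 8)*h(Y) = (2*1/(-5 + 4) - 8)/(-2 - 5) = (2*1/(-1) - 8)/(-7) = (2*1*(-1) - 8)*(-⅐) = (-2 - 8)*(-⅐) = -10*(-⅐) = 10/7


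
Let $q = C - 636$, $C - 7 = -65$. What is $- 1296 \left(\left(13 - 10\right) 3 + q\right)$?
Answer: $887760$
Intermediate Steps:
$C = -58$ ($C = 7 - 65 = -58$)
$q = -694$ ($q = -58 - 636 = -694$)
$- 1296 \left(\left(13 - 10\right) 3 + q\right) = - 1296 \left(\left(13 - 10\right) 3 - 694\right) = - 1296 \left(3 \cdot 3 - 694\right) = - 1296 \left(9 - 694\right) = \left(-1296\right) \left(-685\right) = 887760$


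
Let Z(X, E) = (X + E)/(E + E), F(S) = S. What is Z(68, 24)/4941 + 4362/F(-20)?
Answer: -64657811/296460 ≈ -218.10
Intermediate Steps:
Z(X, E) = (E + X)/(2*E) (Z(X, E) = (E + X)/((2*E)) = (E + X)*(1/(2*E)) = (E + X)/(2*E))
Z(68, 24)/4941 + 4362/F(-20) = ((½)*(24 + 68)/24)/4941 + 4362/(-20) = ((½)*(1/24)*92)*(1/4941) + 4362*(-1/20) = (23/12)*(1/4941) - 2181/10 = 23/59292 - 2181/10 = -64657811/296460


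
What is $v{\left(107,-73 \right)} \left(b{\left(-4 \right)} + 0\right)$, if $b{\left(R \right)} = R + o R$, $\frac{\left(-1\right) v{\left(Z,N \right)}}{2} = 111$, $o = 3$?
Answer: $3552$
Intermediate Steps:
$v{\left(Z,N \right)} = -222$ ($v{\left(Z,N \right)} = \left(-2\right) 111 = -222$)
$b{\left(R \right)} = 4 R$ ($b{\left(R \right)} = R + 3 R = 4 R$)
$v{\left(107,-73 \right)} \left(b{\left(-4 \right)} + 0\right) = - 222 \left(4 \left(-4\right) + 0\right) = - 222 \left(-16 + 0\right) = \left(-222\right) \left(-16\right) = 3552$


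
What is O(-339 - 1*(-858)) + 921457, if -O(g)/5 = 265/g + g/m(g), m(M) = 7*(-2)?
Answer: 6696634817/7266 ≈ 9.2164e+5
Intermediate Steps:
m(M) = -14
O(g) = -1325/g + 5*g/14 (O(g) = -5*(265/g + g/(-14)) = -5*(265/g + g*(-1/14)) = -5*(265/g - g/14) = -1325/g + 5*g/14)
O(-339 - 1*(-858)) + 921457 = (-1325/(-339 - 1*(-858)) + 5*(-339 - 1*(-858))/14) + 921457 = (-1325/(-339 + 858) + 5*(-339 + 858)/14) + 921457 = (-1325/519 + (5/14)*519) + 921457 = (-1325*1/519 + 2595/14) + 921457 = (-1325/519 + 2595/14) + 921457 = 1328255/7266 + 921457 = 6696634817/7266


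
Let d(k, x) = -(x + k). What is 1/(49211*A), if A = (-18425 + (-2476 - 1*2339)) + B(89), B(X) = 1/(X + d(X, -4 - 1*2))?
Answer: -6/6861932629 ≈ -8.7439e-10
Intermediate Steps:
d(k, x) = -k - x (d(k, x) = -(k + x) = -k - x)
B(X) = ⅙ (B(X) = 1/(X + (-X - (-4 - 1*2))) = 1/(X + (-X - (-4 - 2))) = 1/(X + (-X - 1*(-6))) = 1/(X + (-X + 6)) = 1/(X + (6 - X)) = 1/6 = ⅙)
A = -139439/6 (A = (-18425 + (-2476 - 1*2339)) + ⅙ = (-18425 + (-2476 - 2339)) + ⅙ = (-18425 - 4815) + ⅙ = -23240 + ⅙ = -139439/6 ≈ -23240.)
1/(49211*A) = 1/(49211*(-139439/6)) = (1/49211)*(-6/139439) = -6/6861932629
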